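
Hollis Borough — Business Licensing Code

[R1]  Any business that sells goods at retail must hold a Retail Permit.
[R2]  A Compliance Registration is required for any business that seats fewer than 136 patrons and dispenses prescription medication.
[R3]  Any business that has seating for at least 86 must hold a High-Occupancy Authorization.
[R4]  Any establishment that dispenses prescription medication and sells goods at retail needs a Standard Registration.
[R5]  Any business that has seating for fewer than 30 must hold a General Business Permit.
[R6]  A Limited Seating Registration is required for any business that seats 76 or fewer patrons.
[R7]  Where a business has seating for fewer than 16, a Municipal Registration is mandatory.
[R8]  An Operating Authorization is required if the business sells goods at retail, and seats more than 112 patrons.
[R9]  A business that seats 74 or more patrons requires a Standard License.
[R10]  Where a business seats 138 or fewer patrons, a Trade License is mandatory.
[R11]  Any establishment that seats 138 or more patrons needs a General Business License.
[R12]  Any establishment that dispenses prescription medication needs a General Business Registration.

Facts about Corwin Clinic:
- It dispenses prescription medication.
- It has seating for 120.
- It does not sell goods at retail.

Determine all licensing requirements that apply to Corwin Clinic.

[R1] does not sell goods at retail → Retail Permit not required.
[R2] seating 120 < 136; dispenses prescription medication → Compliance Registration required.
[R3] seating 120 ≥ 86 → High-Occupancy Authorization required.
[R4] dispenses prescription medication; does not sell goods at retail → Standard Registration not required.
[R5] seating 120 ≥ 30 → General Business Permit not required.
[R6] seating 120 > 76 → Limited Seating Registration not required.
[R7] seating 120 ≥ 16 → Municipal Registration not required.
[R8] does not sell goods at retail; seating 120 > 112 → Operating Authorization not required.
[R9] seating 120 ≥ 74 → Standard License required.
[R10] seating 120 ≤ 138 → Trade License required.
[R11] seating 120 < 138 → General Business License not required.
[R12] dispenses prescription medication → General Business Registration required.

Compliance Registration, General Business Registration, High-Occupancy Authorization, Standard License, Trade License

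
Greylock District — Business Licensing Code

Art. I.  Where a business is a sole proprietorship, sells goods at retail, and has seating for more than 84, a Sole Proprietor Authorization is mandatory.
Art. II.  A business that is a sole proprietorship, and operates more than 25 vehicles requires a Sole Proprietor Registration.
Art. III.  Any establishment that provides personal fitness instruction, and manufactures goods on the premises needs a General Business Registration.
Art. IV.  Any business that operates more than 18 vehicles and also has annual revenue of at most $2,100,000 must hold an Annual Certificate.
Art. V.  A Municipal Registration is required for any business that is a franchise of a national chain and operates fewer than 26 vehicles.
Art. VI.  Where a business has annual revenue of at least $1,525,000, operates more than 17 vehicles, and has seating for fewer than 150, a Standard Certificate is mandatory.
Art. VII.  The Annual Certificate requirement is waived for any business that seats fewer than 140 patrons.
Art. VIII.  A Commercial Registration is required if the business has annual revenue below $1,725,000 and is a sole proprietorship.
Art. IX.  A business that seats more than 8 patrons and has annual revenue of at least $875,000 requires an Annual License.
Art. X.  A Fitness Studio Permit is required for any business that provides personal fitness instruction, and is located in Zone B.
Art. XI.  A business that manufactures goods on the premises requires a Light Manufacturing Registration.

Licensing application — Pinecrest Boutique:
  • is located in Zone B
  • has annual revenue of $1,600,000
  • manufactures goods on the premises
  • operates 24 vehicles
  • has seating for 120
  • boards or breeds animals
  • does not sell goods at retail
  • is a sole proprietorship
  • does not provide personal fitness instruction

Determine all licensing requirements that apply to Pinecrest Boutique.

Annual License, Commercial Registration, Light Manufacturing Registration, Standard Certificate

Art. I. is a sole proprietorship; does not sell goods at retail; seating 120 > 84 → Sole Proprietor Authorization not required.
Art. II. is a sole proprietorship; vehicles 24 ≤ 25 → Sole Proprietor Registration not required.
Art. III. does not provide personal fitness instruction; manufactures goods on the premises → General Business Registration not required.
Art. IV. vehicles 24 > 18; revenue $1,600,000 ≤ $2,100,000 → Annual Certificate required.
Art. V. is a sole proprietorship (not: is a franchise of a national chain); vehicles 24 < 26 → Municipal Registration not required.
Art. VI. revenue $1,600,000 ≥ $1,525,000; vehicles 24 > 17; seating 120 < 150 → Standard Certificate required.
Art. VII. seating 120 < 140 → exempt from Annual Certificate.
Art. VIII. revenue $1,600,000 < $1,725,000; is a sole proprietorship → Commercial Registration required.
Art. IX. seating 120 > 8; revenue $1,600,000 ≥ $875,000 → Annual License required.
Art. X. does not provide personal fitness instruction; is located in Zone B → Fitness Studio Permit not required.
Art. XI. manufactures goods on the premises → Light Manufacturing Registration required.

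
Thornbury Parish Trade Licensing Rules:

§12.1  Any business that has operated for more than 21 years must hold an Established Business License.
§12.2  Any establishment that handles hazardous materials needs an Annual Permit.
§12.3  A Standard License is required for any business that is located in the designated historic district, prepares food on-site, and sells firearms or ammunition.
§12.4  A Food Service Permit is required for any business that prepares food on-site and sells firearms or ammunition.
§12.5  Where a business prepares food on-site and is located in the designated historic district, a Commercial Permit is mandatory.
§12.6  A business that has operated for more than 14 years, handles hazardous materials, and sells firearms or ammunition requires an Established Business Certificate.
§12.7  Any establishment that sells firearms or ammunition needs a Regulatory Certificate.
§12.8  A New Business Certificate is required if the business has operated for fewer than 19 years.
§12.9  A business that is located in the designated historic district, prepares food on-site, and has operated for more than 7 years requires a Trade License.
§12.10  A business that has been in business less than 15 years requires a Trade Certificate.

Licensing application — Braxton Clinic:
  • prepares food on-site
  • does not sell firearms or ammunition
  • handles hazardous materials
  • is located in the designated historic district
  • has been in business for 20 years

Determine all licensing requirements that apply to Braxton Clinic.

§12.1 years in business 20 ≤ 21 → Established Business License not required.
§12.2 handles hazardous materials → Annual Permit required.
§12.3 is located in the designated historic district; prepares food on-site; does not sell firearms or ammunition → Standard License not required.
§12.4 prepares food on-site; does not sell firearms or ammunition → Food Service Permit not required.
§12.5 prepares food on-site; is located in the designated historic district → Commercial Permit required.
§12.6 years in business 20 > 14; handles hazardous materials; does not sell firearms or ammunition → Established Business Certificate not required.
§12.7 does not sell firearms or ammunition → Regulatory Certificate not required.
§12.8 years in business 20 ≥ 19 → New Business Certificate not required.
§12.9 is located in the designated historic district; prepares food on-site; years in business 20 > 7 → Trade License required.
§12.10 years in business 20 ≥ 15 → Trade Certificate not required.

Annual Permit, Commercial Permit, Trade License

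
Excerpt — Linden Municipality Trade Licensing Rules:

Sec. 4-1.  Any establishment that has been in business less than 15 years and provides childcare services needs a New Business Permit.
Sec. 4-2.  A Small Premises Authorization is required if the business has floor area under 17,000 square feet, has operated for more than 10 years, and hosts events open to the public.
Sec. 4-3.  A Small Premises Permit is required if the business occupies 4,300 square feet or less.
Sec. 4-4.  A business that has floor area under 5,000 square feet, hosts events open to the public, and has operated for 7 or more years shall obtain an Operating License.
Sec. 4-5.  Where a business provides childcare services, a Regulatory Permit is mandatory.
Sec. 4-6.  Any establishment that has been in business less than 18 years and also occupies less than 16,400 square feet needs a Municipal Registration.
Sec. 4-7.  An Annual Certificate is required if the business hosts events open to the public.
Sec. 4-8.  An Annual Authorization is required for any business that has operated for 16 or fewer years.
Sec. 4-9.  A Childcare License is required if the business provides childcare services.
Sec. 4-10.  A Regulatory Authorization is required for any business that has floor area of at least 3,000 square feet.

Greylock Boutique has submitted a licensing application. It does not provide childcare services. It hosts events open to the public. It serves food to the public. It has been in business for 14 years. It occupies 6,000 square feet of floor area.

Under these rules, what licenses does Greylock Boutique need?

Sec. 4-1. years in business 14 < 15; does not provide childcare services → New Business Permit not required.
Sec. 4-2. floor area 6,000 square feet < 17,000 square feet; years in business 14 > 10; hosts events open to the public → Small Premises Authorization required.
Sec. 4-3. floor area 6,000 square feet > 4,300 square feet → Small Premises Permit not required.
Sec. 4-4. floor area 6,000 square feet ≥ 5,000 square feet; hosts events open to the public; years in business 14 ≥ 7 → Operating License not required.
Sec. 4-5. does not provide childcare services → Regulatory Permit not required.
Sec. 4-6. years in business 14 < 18; floor area 6,000 square feet < 16,400 square feet → Municipal Registration required.
Sec. 4-7. hosts events open to the public → Annual Certificate required.
Sec. 4-8. years in business 14 ≤ 16 → Annual Authorization required.
Sec. 4-9. does not provide childcare services → Childcare License not required.
Sec. 4-10. floor area 6,000 square feet ≥ 3,000 square feet → Regulatory Authorization required.

Annual Authorization, Annual Certificate, Municipal Registration, Regulatory Authorization, Small Premises Authorization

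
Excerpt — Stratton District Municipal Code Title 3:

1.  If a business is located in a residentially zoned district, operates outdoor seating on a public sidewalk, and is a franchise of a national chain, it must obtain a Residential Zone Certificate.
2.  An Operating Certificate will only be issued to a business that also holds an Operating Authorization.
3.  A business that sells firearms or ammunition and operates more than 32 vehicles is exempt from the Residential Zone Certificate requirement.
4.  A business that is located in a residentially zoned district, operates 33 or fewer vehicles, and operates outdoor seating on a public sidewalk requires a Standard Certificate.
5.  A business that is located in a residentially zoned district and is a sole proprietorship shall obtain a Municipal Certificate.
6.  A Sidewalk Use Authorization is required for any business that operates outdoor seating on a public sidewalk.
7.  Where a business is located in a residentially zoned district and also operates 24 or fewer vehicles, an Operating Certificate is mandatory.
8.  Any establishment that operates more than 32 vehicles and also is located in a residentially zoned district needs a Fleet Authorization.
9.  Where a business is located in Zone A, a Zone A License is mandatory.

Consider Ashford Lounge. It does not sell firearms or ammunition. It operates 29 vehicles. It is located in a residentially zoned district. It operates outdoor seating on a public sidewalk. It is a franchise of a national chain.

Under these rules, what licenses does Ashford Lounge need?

1. is located in a residentially zoned district; operates outdoor seating on a public sidewalk; is a franchise of a national chain → Residential Zone Certificate required.
2. Operating Certificate is not required → no effect.
3. does not sell firearms or ammunition; vehicles 29 ≤ 32 → Residential Zone Certificate exemption does not apply.
4. is located in a residentially zoned district; vehicles 29 ≤ 33; operates outdoor seating on a public sidewalk → Standard Certificate required.
5. is located in a residentially zoned district; is a franchise of a national chain (not: is a sole proprietorship) → Municipal Certificate not required.
6. operates outdoor seating on a public sidewalk → Sidewalk Use Authorization required.
7. is located in a residentially zoned district; vehicles 29 > 24 → Operating Certificate not required.
8. vehicles 29 ≤ 32; is located in a residentially zoned district → Fleet Authorization not required.
9. is located in a residentially zoned district (not: is located in Zone A) → Zone A License not required.

Residential Zone Certificate, Sidewalk Use Authorization, Standard Certificate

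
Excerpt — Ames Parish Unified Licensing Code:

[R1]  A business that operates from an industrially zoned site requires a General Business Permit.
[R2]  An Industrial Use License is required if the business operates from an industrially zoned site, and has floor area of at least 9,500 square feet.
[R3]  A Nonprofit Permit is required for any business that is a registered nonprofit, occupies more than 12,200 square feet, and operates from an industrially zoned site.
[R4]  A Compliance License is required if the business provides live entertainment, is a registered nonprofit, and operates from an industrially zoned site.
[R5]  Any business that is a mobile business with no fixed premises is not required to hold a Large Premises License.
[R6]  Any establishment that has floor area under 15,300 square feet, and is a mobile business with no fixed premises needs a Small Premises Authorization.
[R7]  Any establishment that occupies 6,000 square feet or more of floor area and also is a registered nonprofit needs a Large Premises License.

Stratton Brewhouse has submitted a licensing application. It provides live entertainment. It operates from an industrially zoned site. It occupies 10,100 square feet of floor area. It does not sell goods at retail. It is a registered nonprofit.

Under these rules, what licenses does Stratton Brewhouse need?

Compliance License, General Business Permit, Industrial Use License, Large Premises License

[R1] operates from an industrially zoned site → General Business Permit required.
[R2] operates from an industrially zoned site; floor area 10,100 square feet ≥ 9,500 square feet → Industrial Use License required.
[R3] is a registered nonprofit; floor area 10,100 square feet ≤ 12,200 square feet; operates from an industrially zoned site → Nonprofit Permit not required.
[R4] provides live entertainment; is a registered nonprofit; operates from an industrially zoned site → Compliance License required.
[R5] operates from an industrially zoned site (not: is a mobile business with no fixed premises) → Large Premises License exemption does not apply.
[R6] floor area 10,100 square feet < 15,300 square feet; operates from an industrially zoned site (not: is a mobile business with no fixed premises) → Small Premises Authorization not required.
[R7] floor area 10,100 square feet ≥ 6,000 square feet; is a registered nonprofit → Large Premises License required.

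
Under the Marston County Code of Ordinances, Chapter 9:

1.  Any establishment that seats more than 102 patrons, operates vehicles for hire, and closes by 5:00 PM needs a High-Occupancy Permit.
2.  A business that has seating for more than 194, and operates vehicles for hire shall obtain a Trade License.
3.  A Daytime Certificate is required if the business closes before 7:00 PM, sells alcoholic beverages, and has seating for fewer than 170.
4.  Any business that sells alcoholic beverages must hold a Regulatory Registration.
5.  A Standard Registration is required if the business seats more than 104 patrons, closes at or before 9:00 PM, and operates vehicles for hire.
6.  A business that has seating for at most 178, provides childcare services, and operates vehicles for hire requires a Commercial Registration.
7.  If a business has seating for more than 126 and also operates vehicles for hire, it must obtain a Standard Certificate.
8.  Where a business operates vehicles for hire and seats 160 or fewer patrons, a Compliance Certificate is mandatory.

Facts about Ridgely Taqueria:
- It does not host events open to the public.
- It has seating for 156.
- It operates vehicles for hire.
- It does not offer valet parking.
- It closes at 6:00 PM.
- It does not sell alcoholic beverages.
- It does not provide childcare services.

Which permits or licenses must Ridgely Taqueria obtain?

1. seating 156 > 102; operates vehicles for hire; closes 6:00 PM, after 5:00 PM → High-Occupancy Permit not required.
2. seating 156 ≤ 194; operates vehicles for hire → Trade License not required.
3. closes 6:00 PM, at/before 7:00 PM; does not sell alcoholic beverages; seating 156 < 170 → Daytime Certificate not required.
4. does not sell alcoholic beverages → Regulatory Registration not required.
5. seating 156 > 104; closes 6:00 PM, at/before 9:00 PM; operates vehicles for hire → Standard Registration required.
6. seating 156 ≤ 178; does not provide childcare services; operates vehicles for hire → Commercial Registration not required.
7. seating 156 > 126; operates vehicles for hire → Standard Certificate required.
8. operates vehicles for hire; seating 156 ≤ 160 → Compliance Certificate required.

Compliance Certificate, Standard Certificate, Standard Registration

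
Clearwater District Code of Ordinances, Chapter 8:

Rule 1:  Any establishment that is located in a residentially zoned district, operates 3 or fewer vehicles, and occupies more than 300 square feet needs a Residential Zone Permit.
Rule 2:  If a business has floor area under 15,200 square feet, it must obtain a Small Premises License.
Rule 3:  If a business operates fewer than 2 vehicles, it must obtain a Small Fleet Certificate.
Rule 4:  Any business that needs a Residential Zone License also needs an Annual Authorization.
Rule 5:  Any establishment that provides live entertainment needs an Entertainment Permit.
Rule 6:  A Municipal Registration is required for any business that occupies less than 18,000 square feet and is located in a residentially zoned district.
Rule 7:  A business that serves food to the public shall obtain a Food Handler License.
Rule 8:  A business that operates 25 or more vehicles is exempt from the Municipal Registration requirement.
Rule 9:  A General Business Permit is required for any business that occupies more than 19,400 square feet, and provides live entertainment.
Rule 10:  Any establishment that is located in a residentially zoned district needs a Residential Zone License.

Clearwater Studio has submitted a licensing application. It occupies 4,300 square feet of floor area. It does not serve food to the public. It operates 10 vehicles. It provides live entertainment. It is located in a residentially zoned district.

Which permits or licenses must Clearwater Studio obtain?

Rule 1: is located in a residentially zoned district; vehicles 10 > 3; floor area 4,300 square feet > 300 square feet → Residential Zone Permit not required.
Rule 2: floor area 4,300 square feet < 15,200 square feet → Small Premises License required.
Rule 3: vehicles 10 ≥ 2 → Small Fleet Certificate not required.
Rule 4: Residential Zone License is required → Annual Authorization also required.
Rule 5: provides live entertainment → Entertainment Permit required.
Rule 6: floor area 4,300 square feet < 18,000 square feet; is located in a residentially zoned district → Municipal Registration required.
Rule 7: does not serve food to the public → Food Handler License not required.
Rule 8: vehicles 10 < 25 → Municipal Registration exemption does not apply.
Rule 9: floor area 4,300 square feet ≤ 19,400 square feet; provides live entertainment → General Business Permit not required.
Rule 10: is located in a residentially zoned district → Residential Zone License required.

Annual Authorization, Entertainment Permit, Municipal Registration, Residential Zone License, Small Premises License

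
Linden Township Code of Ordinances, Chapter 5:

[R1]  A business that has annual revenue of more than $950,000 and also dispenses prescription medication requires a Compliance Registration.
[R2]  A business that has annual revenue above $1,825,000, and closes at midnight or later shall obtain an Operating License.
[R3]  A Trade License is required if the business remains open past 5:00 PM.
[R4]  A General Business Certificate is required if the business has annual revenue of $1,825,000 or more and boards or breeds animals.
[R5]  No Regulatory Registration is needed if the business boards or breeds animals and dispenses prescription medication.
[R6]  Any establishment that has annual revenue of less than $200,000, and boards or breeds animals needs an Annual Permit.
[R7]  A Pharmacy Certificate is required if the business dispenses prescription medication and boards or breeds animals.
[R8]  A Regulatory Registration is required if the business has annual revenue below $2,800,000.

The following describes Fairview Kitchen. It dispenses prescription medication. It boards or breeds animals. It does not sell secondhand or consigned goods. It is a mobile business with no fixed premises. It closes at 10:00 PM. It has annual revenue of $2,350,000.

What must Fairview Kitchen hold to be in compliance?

Compliance Registration, General Business Certificate, Pharmacy Certificate, Trade License

[R1] revenue $2,350,000 > $950,000; dispenses prescription medication → Compliance Registration required.
[R2] revenue $2,350,000 > $1,825,000; closes 10:00 PM, at/before midnight → Operating License not required.
[R3] closes 10:00 PM, after 5:00 PM → Trade License required.
[R4] revenue $2,350,000 ≥ $1,825,000; boards or breeds animals → General Business Certificate required.
[R5] boards or breeds animals; dispenses prescription medication → exempt from Regulatory Registration.
[R6] revenue $2,350,000 ≥ $200,000; boards or breeds animals → Annual Permit not required.
[R7] dispenses prescription medication; boards or breeds animals → Pharmacy Certificate required.
[R8] revenue $2,350,000 < $2,800,000 → Regulatory Registration required.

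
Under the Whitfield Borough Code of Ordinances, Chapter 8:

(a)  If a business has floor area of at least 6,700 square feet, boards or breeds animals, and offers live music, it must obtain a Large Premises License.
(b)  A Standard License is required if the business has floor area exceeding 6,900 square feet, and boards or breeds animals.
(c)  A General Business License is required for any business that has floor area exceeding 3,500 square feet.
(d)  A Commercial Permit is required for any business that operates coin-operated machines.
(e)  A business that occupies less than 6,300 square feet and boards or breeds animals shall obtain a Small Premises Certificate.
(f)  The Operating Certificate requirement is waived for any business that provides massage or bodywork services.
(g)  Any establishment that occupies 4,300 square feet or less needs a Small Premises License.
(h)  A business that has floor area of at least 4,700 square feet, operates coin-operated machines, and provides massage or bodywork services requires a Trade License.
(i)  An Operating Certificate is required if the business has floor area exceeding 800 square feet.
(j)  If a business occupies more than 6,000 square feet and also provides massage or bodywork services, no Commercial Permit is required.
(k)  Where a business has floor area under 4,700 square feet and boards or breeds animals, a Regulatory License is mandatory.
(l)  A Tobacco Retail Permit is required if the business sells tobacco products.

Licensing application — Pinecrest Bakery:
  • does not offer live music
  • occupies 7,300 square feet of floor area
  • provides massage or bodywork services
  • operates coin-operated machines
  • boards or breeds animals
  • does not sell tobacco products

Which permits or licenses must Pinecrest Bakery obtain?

General Business License, Standard License, Trade License

(a) floor area 7,300 square feet ≥ 6,700 square feet; boards or breeds animals; does not offer live music → Large Premises License not required.
(b) floor area 7,300 square feet > 6,900 square feet; boards or breeds animals → Standard License required.
(c) floor area 7,300 square feet > 3,500 square feet → General Business License required.
(d) operates coin-operated machines → Commercial Permit required.
(e) floor area 7,300 square feet ≥ 6,300 square feet; boards or breeds animals → Small Premises Certificate not required.
(f) provides massage or bodywork services → exempt from Operating Certificate.
(g) floor area 7,300 square feet > 4,300 square feet → Small Premises License not required.
(h) floor area 7,300 square feet ≥ 4,700 square feet; operates coin-operated machines; provides massage or bodywork services → Trade License required.
(i) floor area 7,300 square feet > 800 square feet → Operating Certificate required.
(j) floor area 7,300 square feet > 6,000 square feet; provides massage or bodywork services → exempt from Commercial Permit.
(k) floor area 7,300 square feet ≥ 4,700 square feet; boards or breeds animals → Regulatory License not required.
(l) does not sell tobacco products → Tobacco Retail Permit not required.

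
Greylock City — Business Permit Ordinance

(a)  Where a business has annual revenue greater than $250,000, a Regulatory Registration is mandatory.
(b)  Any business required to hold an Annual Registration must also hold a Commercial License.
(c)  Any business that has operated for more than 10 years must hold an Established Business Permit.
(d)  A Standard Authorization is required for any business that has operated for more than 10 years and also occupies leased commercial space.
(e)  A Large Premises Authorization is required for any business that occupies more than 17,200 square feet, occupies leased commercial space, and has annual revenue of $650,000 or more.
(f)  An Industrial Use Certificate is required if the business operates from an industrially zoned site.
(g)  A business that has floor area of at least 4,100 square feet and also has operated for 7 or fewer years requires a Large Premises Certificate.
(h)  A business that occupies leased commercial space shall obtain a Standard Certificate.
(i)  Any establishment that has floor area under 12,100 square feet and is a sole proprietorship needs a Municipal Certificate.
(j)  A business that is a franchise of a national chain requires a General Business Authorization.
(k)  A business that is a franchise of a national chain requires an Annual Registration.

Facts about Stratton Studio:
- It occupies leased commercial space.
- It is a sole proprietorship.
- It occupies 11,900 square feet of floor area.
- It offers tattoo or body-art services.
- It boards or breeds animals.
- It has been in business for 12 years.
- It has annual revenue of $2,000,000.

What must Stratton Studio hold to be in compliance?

Established Business Permit, Municipal Certificate, Regulatory Registration, Standard Authorization, Standard Certificate

(a) revenue $2,000,000 > $250,000 → Regulatory Registration required.
(b) Annual Registration is not required → no effect.
(c) years in business 12 > 10 → Established Business Permit required.
(d) years in business 12 > 10; occupies leased commercial space → Standard Authorization required.
(e) floor area 11,900 square feet ≤ 17,200 square feet; occupies leased commercial space; revenue $2,000,000 ≥ $650,000 → Large Premises Authorization not required.
(f) occupies leased commercial space (not: operates from an industrially zoned site) → Industrial Use Certificate not required.
(g) floor area 11,900 square feet ≥ 4,100 square feet; years in business 12 > 7 → Large Premises Certificate not required.
(h) occupies leased commercial space → Standard Certificate required.
(i) floor area 11,900 square feet < 12,100 square feet; is a sole proprietorship → Municipal Certificate required.
(j) is a sole proprietorship (not: is a franchise of a national chain) → General Business Authorization not required.
(k) is a sole proprietorship (not: is a franchise of a national chain) → Annual Registration not required.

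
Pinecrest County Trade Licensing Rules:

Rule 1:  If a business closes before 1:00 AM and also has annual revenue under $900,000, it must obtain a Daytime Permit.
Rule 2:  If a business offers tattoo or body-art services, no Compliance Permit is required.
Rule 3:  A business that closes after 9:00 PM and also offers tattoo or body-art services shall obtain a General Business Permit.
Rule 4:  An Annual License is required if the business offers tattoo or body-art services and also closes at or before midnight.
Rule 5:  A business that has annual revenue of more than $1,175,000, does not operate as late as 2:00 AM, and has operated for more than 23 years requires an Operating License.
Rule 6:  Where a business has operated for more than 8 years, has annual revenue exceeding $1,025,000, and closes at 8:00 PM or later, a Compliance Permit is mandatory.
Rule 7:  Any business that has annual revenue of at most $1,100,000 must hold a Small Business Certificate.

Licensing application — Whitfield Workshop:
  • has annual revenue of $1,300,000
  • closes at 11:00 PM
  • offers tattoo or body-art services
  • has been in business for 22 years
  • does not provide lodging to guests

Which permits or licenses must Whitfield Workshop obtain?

Annual License, General Business Permit

Rule 1: closes 11:00 PM, at/before 1:00 AM; revenue $1,300,000 ≥ $900,000 → Daytime Permit not required.
Rule 2: offers tattoo or body-art services → exempt from Compliance Permit.
Rule 3: closes 11:00 PM, after 9:00 PM; offers tattoo or body-art services → General Business Permit required.
Rule 4: offers tattoo or body-art services; closes 11:00 PM, at/before midnight → Annual License required.
Rule 5: revenue $1,300,000 > $1,175,000; closes 11:00 PM, at/before 2:00 AM; years in business 22 ≤ 23 → Operating License not required.
Rule 6: years in business 22 > 8; revenue $1,300,000 > $1,025,000; closes 11:00 PM, after 8:00 PM → Compliance Permit required.
Rule 7: revenue $1,300,000 > $1,100,000 → Small Business Certificate not required.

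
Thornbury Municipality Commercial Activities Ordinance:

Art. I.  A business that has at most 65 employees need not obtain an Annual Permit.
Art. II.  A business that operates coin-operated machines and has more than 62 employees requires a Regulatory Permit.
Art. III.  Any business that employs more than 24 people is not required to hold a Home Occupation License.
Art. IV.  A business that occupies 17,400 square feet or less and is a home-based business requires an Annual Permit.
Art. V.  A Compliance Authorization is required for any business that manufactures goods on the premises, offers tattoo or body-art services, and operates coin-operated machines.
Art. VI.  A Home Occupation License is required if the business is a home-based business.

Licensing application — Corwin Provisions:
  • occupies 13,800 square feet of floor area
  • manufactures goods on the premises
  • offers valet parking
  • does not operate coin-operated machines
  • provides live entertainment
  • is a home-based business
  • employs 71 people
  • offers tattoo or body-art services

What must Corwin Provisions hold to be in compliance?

Annual Permit

Art. I. employees 71 > 65 → Annual Permit exemption does not apply.
Art. II. does not operate coin-operated machines; employees 71 > 62 → Regulatory Permit not required.
Art. III. employees 71 > 24 → exempt from Home Occupation License.
Art. IV. floor area 13,800 square feet ≤ 17,400 square feet; is a home-based business → Annual Permit required.
Art. V. manufactures goods on the premises; offers tattoo or body-art services; does not operate coin-operated machines → Compliance Authorization not required.
Art. VI. is a home-based business → Home Occupation License required.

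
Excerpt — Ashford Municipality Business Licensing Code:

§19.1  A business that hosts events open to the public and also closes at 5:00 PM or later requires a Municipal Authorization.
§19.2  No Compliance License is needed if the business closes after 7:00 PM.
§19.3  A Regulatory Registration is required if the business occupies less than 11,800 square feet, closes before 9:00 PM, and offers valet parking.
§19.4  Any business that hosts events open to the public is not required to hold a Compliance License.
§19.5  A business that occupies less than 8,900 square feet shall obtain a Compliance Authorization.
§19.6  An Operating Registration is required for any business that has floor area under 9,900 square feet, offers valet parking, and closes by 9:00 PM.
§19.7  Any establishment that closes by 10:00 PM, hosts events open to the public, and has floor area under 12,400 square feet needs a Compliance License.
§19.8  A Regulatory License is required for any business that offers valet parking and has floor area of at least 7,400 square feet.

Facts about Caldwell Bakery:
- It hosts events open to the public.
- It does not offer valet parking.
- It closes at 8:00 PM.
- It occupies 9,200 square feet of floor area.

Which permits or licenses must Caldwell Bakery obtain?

Municipal Authorization

§19.1 hosts events open to the public; closes 8:00 PM, after 5:00 PM → Municipal Authorization required.
§19.2 closes 8:00 PM, after 7:00 PM → exempt from Compliance License.
§19.3 floor area 9,200 square feet < 11,800 square feet; closes 8:00 PM, at/before 9:00 PM; does not offer valet parking → Regulatory Registration not required.
§19.4 hosts events open to the public → exempt from Compliance License.
§19.5 floor area 9,200 square feet ≥ 8,900 square feet → Compliance Authorization not required.
§19.6 floor area 9,200 square feet < 9,900 square feet; does not offer valet parking; closes 8:00 PM, at/before 9:00 PM → Operating Registration not required.
§19.7 closes 8:00 PM, at/before 10:00 PM; hosts events open to the public; floor area 9,200 square feet < 12,400 square feet → Compliance License required.
§19.8 does not offer valet parking; floor area 9,200 square feet ≥ 7,400 square feet → Regulatory License not required.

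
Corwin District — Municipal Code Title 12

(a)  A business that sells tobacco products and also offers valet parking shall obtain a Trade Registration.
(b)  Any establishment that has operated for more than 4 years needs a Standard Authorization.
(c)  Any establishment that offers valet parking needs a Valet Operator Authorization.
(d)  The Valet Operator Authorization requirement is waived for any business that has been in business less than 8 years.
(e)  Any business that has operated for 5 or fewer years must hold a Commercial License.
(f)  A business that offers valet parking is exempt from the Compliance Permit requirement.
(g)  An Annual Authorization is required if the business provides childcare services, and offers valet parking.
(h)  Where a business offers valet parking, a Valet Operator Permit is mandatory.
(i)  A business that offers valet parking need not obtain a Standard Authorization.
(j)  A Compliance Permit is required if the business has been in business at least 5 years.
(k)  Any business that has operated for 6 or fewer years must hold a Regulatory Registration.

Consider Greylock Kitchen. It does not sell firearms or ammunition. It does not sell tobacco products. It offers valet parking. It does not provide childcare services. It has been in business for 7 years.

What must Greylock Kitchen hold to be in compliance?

(a) does not sell tobacco products; offers valet parking → Trade Registration not required.
(b) years in business 7 > 4 → Standard Authorization required.
(c) offers valet parking → Valet Operator Authorization required.
(d) years in business 7 < 8 → exempt from Valet Operator Authorization.
(e) years in business 7 > 5 → Commercial License not required.
(f) offers valet parking → exempt from Compliance Permit.
(g) does not provide childcare services; offers valet parking → Annual Authorization not required.
(h) offers valet parking → Valet Operator Permit required.
(i) offers valet parking → exempt from Standard Authorization.
(j) years in business 7 ≥ 5 → Compliance Permit required.
(k) years in business 7 > 6 → Regulatory Registration not required.

Valet Operator Permit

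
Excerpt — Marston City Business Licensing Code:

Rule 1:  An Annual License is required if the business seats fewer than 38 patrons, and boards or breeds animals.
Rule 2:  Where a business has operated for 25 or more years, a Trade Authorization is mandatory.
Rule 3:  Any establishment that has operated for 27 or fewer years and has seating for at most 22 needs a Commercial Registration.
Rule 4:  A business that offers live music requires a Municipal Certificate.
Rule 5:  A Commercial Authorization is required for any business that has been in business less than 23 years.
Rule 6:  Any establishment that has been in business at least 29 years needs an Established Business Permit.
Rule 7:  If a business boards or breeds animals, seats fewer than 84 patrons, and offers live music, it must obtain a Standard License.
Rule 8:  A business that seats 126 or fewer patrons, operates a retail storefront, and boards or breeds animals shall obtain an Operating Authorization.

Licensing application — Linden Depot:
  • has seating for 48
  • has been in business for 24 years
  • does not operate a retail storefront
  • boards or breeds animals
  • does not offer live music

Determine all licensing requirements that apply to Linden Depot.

Rule 1: seating 48 ≥ 38; boards or breeds animals → Annual License not required.
Rule 2: years in business 24 < 25 → Trade Authorization not required.
Rule 3: years in business 24 ≤ 27; seating 48 > 22 → Commercial Registration not required.
Rule 4: does not offer live music → Municipal Certificate not required.
Rule 5: years in business 24 ≥ 23 → Commercial Authorization not required.
Rule 6: years in business 24 < 29 → Established Business Permit not required.
Rule 7: boards or breeds animals; seating 48 < 84; does not offer live music → Standard License not required.
Rule 8: seating 48 ≤ 126; does not operate a retail storefront; boards or breeds animals → Operating Authorization not required.

None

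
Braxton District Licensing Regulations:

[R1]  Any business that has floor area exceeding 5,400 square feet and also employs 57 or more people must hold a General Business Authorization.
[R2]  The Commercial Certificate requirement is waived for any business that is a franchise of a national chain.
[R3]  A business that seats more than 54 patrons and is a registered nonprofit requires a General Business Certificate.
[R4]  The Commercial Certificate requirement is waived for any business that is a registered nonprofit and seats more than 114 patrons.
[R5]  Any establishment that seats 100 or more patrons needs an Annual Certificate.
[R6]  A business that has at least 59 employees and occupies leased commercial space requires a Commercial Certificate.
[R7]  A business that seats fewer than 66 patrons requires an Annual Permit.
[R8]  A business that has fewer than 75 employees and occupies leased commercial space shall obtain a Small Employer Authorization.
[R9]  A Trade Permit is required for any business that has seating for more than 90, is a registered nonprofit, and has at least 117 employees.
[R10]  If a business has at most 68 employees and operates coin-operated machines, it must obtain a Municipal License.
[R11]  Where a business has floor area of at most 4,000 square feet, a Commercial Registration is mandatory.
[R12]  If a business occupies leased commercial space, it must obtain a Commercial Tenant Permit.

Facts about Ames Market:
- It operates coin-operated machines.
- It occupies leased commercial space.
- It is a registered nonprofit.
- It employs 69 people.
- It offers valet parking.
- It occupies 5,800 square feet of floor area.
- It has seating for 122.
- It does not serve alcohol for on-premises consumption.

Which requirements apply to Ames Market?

[R1] floor area 5,800 square feet > 5,400 square feet; employees 69 ≥ 57 → General Business Authorization required.
[R2] is a registered nonprofit (not: is a franchise of a national chain) → Commercial Certificate exemption does not apply.
[R3] seating 122 > 54; is a registered nonprofit → General Business Certificate required.
[R4] is a registered nonprofit; seating 122 > 114 → exempt from Commercial Certificate.
[R5] seating 122 ≥ 100 → Annual Certificate required.
[R6] employees 69 ≥ 59; occupies leased commercial space → Commercial Certificate required.
[R7] seating 122 ≥ 66 → Annual Permit not required.
[R8] employees 69 < 75; occupies leased commercial space → Small Employer Authorization required.
[R9] seating 122 > 90; is a registered nonprofit; employees 69 < 117 → Trade Permit not required.
[R10] employees 69 > 68; operates coin-operated machines → Municipal License not required.
[R11] floor area 5,800 square feet > 4,000 square feet → Commercial Registration not required.
[R12] occupies leased commercial space → Commercial Tenant Permit required.

Annual Certificate, Commercial Tenant Permit, General Business Authorization, General Business Certificate, Small Employer Authorization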